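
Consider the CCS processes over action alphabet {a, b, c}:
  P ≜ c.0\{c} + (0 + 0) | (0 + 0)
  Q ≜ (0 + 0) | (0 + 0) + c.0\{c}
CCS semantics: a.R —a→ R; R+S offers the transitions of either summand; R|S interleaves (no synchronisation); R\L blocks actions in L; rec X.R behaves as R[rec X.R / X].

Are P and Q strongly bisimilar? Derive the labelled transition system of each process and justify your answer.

LTS(P): 2 reachable states
  u0 = c.0\{c} + (0 + 0) | (0 + 0) has moves -c-> u1
  u1 = 0\{c} has moves (no moves)
LTS(Q): 2 reachable states
  v0 = (0 + 0) | (0 + 0) + c.0\{c} has moves -c-> v1
  v1 = 0\{c} has moves (no moves)
Bisimilarity quotient blocks:
  B0 = {u0, v0}
  B1 = {u1, v1}
u0 ∈ B0, v0 ∈ B0 → same block

P ~ Q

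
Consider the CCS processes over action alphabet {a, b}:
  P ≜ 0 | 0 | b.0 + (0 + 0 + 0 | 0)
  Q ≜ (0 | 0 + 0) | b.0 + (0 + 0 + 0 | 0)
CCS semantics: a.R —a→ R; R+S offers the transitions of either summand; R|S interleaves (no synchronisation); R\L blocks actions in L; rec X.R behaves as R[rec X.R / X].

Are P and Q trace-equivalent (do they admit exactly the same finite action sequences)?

LTS(P): 2 reachable states
  m0 = 0 | 0 | b.0 + (0 + 0 + 0 | 0) → —b→ m1
  m1 = 0 | 0 | 0 → deadlocked
LTS(Q): 2 reachable states
  n0 = (0 | 0 + 0) | b.0 + (0 + 0 + 0 | 0) → —b→ n1
  n1 = (0 | 0 + 0) | 0 → deadlocked
Bisimilarity quotient blocks:
  B0 = {m0, n0}
  B1 = {m1, n1}
m0 ∈ B0, n0 ∈ B0 → same block
Bisimilar ⇒ trace-equivalent.

traces(P) = traces(Q)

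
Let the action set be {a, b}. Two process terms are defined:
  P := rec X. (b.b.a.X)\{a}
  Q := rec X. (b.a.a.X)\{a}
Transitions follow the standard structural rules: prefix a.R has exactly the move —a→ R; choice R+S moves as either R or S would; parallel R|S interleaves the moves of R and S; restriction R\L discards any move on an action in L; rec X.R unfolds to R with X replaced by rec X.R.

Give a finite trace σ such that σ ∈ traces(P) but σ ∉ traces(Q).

bb

LTS(P): 3 reachable states
  p0 = rec X. (b.b.a.X)\{a} | -b-> p1
  p1 = (b.a.(rec X. (b.b.a.X)\{a}))\{a} | -b-> p2
  p2 = (a.(rec X. (b.b.a.X)\{a}))\{a} | ∅
LTS(Q): 2 reachable states
  q0 = rec X. (b.a.a.X)\{a} | -b-> q1
  q1 = (a.a.(rec X. (b.a.a.X)\{a}))\{a} | ∅
Run σ = ⟨bb⟩ on P: start {p0}
  after b @ step 1: {p1}
  after b @ step 2: {p2}
  ✓ P
Run σ = ⟨bb⟩ on Q: start {q0}
  after b @ step 1: {q1}
  after b @ step 2: ∅  — Q cannot continue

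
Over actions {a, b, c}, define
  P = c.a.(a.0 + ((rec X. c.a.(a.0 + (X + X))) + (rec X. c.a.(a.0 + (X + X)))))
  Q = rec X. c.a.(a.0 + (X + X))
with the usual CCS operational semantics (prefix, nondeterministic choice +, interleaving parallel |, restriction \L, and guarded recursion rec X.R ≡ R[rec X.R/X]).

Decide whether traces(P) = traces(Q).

traces(P) = traces(Q)

P's transition system — 4 states:
  s0 = c.a.(a.0 + ((rec X. c.a.(a.0 + (X + X))) + (rec X. c.a.(a.0 + (X + X))))) → =c=> s1
  s1 = a.(a.0 + ((rec X. c.a.(a.0 + (X + X))) + (rec X. c.a.(a.0 + (X + X))))) → =a=> s2
  s2 = a.0 + ((rec X. c.a.(a.0 + (X + X))) + (rec X. c.a.(a.0 + (X + X)))) → =a=> s3, =c=> s1
  s3 = 0 → (no moves)
Q's transition system — 4 states:
  t0 = rec X. c.a.(a.0 + (X + X)) → =c=> t1
  t1 = a.(a.0 + ((rec X. c.a.(a.0 + (X + X))) + (rec X. c.a.(a.0 + (X + X))))) → =a=> t2
  t2 = a.0 + ((rec X. c.a.(a.0 + (X + X))) + (rec X. c.a.(a.0 + (X + X)))) → =a=> t3, =c=> t1
  t3 = 0 → (no moves)
Partition-refinement fixed point:
  B0 = {s0, t0}
  B1 = {s1, t1}
  B2 = {s2, t2}
  B3 = {s3, t3}
s0 ∈ B0, t0 ∈ B0 → same block
Bisimilar ⇒ trace-equivalent.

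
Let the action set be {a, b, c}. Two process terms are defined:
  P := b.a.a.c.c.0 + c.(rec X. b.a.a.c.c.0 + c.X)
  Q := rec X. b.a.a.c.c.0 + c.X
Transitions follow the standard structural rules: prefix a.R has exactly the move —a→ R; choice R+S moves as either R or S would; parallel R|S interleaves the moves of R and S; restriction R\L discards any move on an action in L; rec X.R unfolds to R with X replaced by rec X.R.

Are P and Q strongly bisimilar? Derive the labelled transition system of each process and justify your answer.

bisimilar

P's transition system — 7 states:
  m0 = b.a.a.c.c.0 + c.(rec X. b.a.a.c.c.0 + c.X) → —b→ m1, —c→ m2
  m1 = a.a.c.c.0 → —a→ m3
  m2 = rec X. b.a.a.c.c.0 + c.X → —b→ m1, —c→ m2
  m3 = a.c.c.0 → —a→ m4
  m4 = c.c.0 → —c→ m5
  m5 = c.0 → —c→ m6
  m6 = 0 → deadlocked
Q's transition system — 6 states:
  n0 = rec X. b.a.a.c.c.0 + c.X → —b→ n1, —c→ n0
  n1 = a.a.c.c.0 → —a→ n2
  n2 = a.c.c.0 → —a→ n3
  n3 = c.c.0 → —c→ n4
  n4 = c.0 → —c→ n5
  n5 = 0 → deadlocked
Bisimilarity quotient blocks:
  B0 = {m0, m2, n0}
  B1 = {m1, n1}
  B2 = {m3, n2}
  B3 = {m4, n3}
  B4 = {m5, n4}
  B5 = {m6, n5}
m0 ∈ B0, n0 ∈ B0 → same block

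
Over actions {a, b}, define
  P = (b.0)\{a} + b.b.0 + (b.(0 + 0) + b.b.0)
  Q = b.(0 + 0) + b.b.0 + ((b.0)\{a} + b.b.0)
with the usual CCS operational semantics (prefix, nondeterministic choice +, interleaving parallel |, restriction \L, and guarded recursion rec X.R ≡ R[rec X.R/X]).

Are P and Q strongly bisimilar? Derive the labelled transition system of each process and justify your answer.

LTS(P): 5 reachable states
  m0 = (b.0)\{a} + b.b.0 + (b.(0 + 0) + b.b.0) → --b--▸ m1, --b--▸ m2, --b--▸ m3
  m1 = 0 + 0 → ∅
  m2 = 0\{a} → ∅
  m3 = b.0 → --b--▸ m4
  m4 = 0 → ∅
LTS(Q): 5 reachable states
  n0 = b.(0 + 0) + b.b.0 + ((b.0)\{a} + b.b.0) → --b--▸ n1, --b--▸ n2, --b--▸ n3
  n1 = 0 + 0 → ∅
  n2 = 0\{a} → ∅
  n3 = b.0 → --b--▸ n4
  n4 = 0 → ∅
Bisimilarity quotient blocks:
  B0 = {m0, n0}
  B1 = {m1, m2, m4, n1, n2, n4}
  B2 = {m3, n3}
m0 ∈ B0, n0 ∈ B0 → same block

YES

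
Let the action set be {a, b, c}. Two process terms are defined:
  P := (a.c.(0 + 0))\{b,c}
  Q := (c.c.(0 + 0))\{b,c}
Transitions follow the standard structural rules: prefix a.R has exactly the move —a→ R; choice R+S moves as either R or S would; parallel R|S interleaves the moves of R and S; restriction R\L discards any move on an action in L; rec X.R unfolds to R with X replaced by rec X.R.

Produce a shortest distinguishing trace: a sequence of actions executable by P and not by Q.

a

P's transition system — 2 states:
  s0 = (a.c.(0 + 0))\{b,c} ⊢ --a--▸ s1
  s1 = (c.(0 + 0))\{b,c} ⊢ deadlocked
Q's transition system — 1 states:
  t0 = (c.c.(0 + 0))\{b,c} ⊢ deadlocked
Trace ⟨a⟩ through P, begin at {s0}:
  after a @ step 1: {s1}
  — P admits the full trace.
Trace ⟨a⟩ through Q, begin at {t0}:
  after a @ step 1: ∅  — Q cannot continue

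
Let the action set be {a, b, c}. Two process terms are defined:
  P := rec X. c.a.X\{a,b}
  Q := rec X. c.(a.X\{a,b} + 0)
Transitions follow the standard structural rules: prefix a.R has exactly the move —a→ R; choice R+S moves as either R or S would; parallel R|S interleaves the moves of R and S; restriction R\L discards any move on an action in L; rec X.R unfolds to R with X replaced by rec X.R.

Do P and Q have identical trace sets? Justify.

LTS(P): 4 reachable states
  m0 = rec X. c.a.X\{a,b} → —c→ m1
  m1 = a.(rec X. c.a.X\{a,b})\{a,b} → —a→ m2
  m2 = (rec X. c.a.X\{a,b})\{a,b} → —c→ m3
  m3 = (a.(rec X. c.a.X\{a,b})\{a,b})\{a,b} → stopped
LTS(Q): 4 reachable states
  n0 = rec X. c.(a.X\{a,b} + 0) → —c→ n1
  n1 = a.(rec X. c.(a.X\{a,b} + 0))\{a,b} + 0 → —a→ n2
  n2 = (rec X. c.(a.X\{a,b} + 0))\{a,b} → —c→ n3
  n3 = (a.(rec X. c.(a.X\{a,b} + 0))\{a,b} + 0)\{a,b} → stopped
Coarsest stable partition (strong bisimilarity classes):
  B0 = {m0, n0}
  B1 = {m1, n1}
  B2 = {m2, n2}
  B3 = {m3, n3}
m0 ∈ B0, n0 ∈ B0 → same block
Bisimilar ⇒ trace-equivalent.

trace-equivalent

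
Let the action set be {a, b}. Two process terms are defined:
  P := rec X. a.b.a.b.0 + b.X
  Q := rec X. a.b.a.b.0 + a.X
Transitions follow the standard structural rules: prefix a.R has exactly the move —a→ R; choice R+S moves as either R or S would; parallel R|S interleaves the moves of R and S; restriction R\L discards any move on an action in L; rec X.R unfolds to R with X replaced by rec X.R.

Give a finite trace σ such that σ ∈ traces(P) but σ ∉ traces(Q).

b

P's transition system — 5 states:
  s0 = rec X. a.b.a.b.0 + b.X | -a-> s1, -b-> s0
  s1 = b.a.b.0 | -b-> s2
  s2 = a.b.0 | -a-> s3
  s3 = b.0 | -b-> s4
  s4 = 0 | ·
Q's transition system — 5 states:
  t0 = rec X. a.b.a.b.0 + a.X | -a-> t0, -a-> t1
  t1 = b.a.b.0 | -b-> t2
  t2 = a.b.0 | -a-> t3
  t3 = b.0 | -b-> t4
  t4 = 0 | ·
Trace ⟨b⟩ through P, begin at {s0}:
  [1] b ⇒ {s0}
  ✓ P
Trace ⟨b⟩ through Q, begin at {t0}:
  [1] b ⇒ ∅  — Q cannot continue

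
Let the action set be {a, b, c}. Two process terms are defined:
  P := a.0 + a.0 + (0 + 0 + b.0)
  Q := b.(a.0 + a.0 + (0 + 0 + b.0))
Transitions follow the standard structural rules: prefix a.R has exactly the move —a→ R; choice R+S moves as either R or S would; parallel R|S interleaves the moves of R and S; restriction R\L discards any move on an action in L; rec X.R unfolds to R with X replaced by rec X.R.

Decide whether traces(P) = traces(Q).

traces(P) ≠ traces(Q) — witness ⟨a⟩

LTS(P): 2 reachable states
  p0 = a.0 + a.0 + (0 + 0 + b.0) → --a--▸ p1, --b--▸ p1
  p1 = 0 → stopped
LTS(Q): 3 reachable states
  q0 = b.(a.0 + a.0 + (0 + 0 + b.0)) → --b--▸ q1
  q1 = a.0 + a.0 + (0 + 0 + b.0) → --a--▸ q2, --b--▸ q2
  q2 = 0 → stopped
Run σ = ⟨a⟩ on P: start {p0}
  [1] a ⇒ {p1}
  — P admits the full trace.
Run σ = ⟨a⟩ on Q: start {q0}
  [1] a ⇒ no successor for Q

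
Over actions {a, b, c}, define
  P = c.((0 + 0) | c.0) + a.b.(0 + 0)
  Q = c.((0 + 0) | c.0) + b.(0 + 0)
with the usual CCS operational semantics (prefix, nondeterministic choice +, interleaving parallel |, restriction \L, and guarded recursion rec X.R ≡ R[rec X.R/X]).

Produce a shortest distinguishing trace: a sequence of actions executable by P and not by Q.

LTS(P): 5 reachable states
  p0 = c.((0 + 0) | c.0) + a.b.(0 + 0) has moves -a-> p1, -c-> p2
  p1 = b.(0 + 0) has moves -b-> p3
  p2 = (0 + 0) | c.0 has moves -c-> p4
  p3 = 0 + 0 has moves (no moves)
  p4 = (0 + 0) | 0 has moves (no moves)
LTS(Q): 4 reachable states
  q0 = c.((0 + 0) | c.0) + b.(0 + 0) has moves -b-> q1, -c-> q2
  q1 = 0 + 0 has moves (no moves)
  q2 = (0 + 0) | c.0 has moves -c-> q3
  q3 = (0 + 0) | 0 has moves (no moves)
Trace ⟨a⟩ through P, begin at {p0}:
  after a @ step 1: {p1}
  — P admits the full trace.
Trace ⟨a⟩ through Q, begin at {q0}:
  after a @ step 1: ∅  — Q cannot continue

a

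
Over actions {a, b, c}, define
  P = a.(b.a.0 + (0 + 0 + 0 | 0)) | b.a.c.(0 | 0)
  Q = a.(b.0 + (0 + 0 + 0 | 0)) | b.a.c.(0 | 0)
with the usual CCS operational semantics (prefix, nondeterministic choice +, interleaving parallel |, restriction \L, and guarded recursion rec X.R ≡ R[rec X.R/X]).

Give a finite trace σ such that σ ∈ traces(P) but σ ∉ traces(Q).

P's transition system — 16 states:
  u0 = a.(b.a.0 + (0 + 0 + 0 | 0)) | b.a.c.(0 | 0) → ··a··> u1, ··b··> u2
  u1 = (b.a.0 + (0 + 0 + 0 | 0)) | b.a.c.(0 | 0) → ··b··> u3, ··b··> u4
  u2 = a.(b.a.0 + (0 + 0 + 0 | 0)) | a.c.(0 | 0) → ··a··> u3, ··a··> u5
  u3 = (b.a.0 + (0 + 0 + 0 | 0)) | a.c.(0 | 0) → ··a··> u6, ··b··> u7
  u4 = a.0 | b.a.c.(0 | 0) → ··a··> u8, ··b··> u7
  u5 = a.(b.a.0 + (0 + 0 + 0 | 0)) | c.(0 | 0) → ··a··> u6, ··c··> u9
  u6 = (b.a.0 + (0 + 0 + 0 | 0)) | c.(0 | 0) → ··b··> u10, ··c··> u11
  u7 = a.0 | a.c.(0 | 0) → ··a··> u10, ··a··> u12
  u8 = 0 | b.a.c.(0 | 0) → ··b··> u12
  u9 = a.(b.a.0 + (0 + 0 + 0 | 0)) | (0 | 0) → ··a··> u11
  u10 = a.0 | c.(0 | 0) → ··a··> u13, ··c··> u14
  u11 = (b.a.0 + (0 + 0 + 0 | 0)) | (0 | 0) → ··b··> u14
  u12 = 0 | a.c.(0 | 0) → ··a··> u13
  u13 = 0 | c.(0 | 0) → ··c··> u15
  u14 = a.0 | (0 | 0) → ··a··> u15
  u15 = 0 | (0 | 0) → deadlocked
Q's transition system — 12 states:
  v0 = a.(b.0 + (0 + 0 + 0 | 0)) | b.a.c.(0 | 0) → ··a··> v1, ··b··> v2
  v1 = (b.0 + (0 + 0 + 0 | 0)) | b.a.c.(0 | 0) → ··b··> v3, ··b··> v4
  v2 = a.(b.0 + (0 + 0 + 0 | 0)) | a.c.(0 | 0) → ··a··> v3, ··a··> v5
  v3 = (b.0 + (0 + 0 + 0 | 0)) | a.c.(0 | 0) → ··a··> v6, ··b··> v7
  v4 = 0 | b.a.c.(0 | 0) → ··b··> v7
  v5 = a.(b.0 + (0 + 0 + 0 | 0)) | c.(0 | 0) → ··a··> v6, ··c··> v8
  v6 = (b.0 + (0 + 0 + 0 | 0)) | c.(0 | 0) → ··b··> v9, ··c··> v10
  v7 = 0 | a.c.(0 | 0) → ··a··> v9
  v8 = a.(b.0 + (0 + 0 + 0 | 0)) | (0 | 0) → ··a··> v10
  v9 = 0 | c.(0 | 0) → ··c··> v11
  v10 = (b.0 + (0 + 0 + 0 | 0)) | (0 | 0) → ··b··> v11
  v11 = 0 | (0 | 0) → deadlocked
Trace ⟨ababa⟩ through P, begin at {u0}:
  after a @ step 1: {u1}
  after b @ step 2: {u3, u4}
  after a @ step 3: {u6, u8}
  after b @ step 4: {u10, u12}
  after a @ step 5: {u13}
  ✓ P
Trace ⟨ababa⟩ through Q, begin at {v0}:
  after a @ step 1: {v1}
  after b @ step 2: {v3, v4}
  after a @ step 3: {v6}
  after b @ step 4: {v9}
  after a @ step 5: no successor for Q

ababa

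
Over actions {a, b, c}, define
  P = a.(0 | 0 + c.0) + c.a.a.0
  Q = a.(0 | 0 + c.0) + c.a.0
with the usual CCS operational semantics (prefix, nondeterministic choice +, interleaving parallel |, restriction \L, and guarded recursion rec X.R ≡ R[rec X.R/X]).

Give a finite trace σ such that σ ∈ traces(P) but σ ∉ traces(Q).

caa

LTS(P): 5 reachable states
  p0 = a.(0 | 0 + c.0) + c.a.a.0 has moves --a--▸ p1, --c--▸ p2
  p1 = 0 | 0 + c.0 has moves --c--▸ p3
  p2 = a.a.0 has moves --a--▸ p4
  p3 = 0 has moves ∅
  p4 = a.0 has moves --a--▸ p3
LTS(Q): 4 reachable states
  q0 = a.(0 | 0 + c.0) + c.a.0 has moves --a--▸ q1, --c--▸ q2
  q1 = 0 | 0 + c.0 has moves --c--▸ q3
  q2 = a.0 has moves --a--▸ q3
  q3 = 0 has moves ∅
Run σ = ⟨caa⟩ on P: start {p0}
  step 1 (c): {p2}
  step 2 (a): {p4}
  step 3 (a): {p3}
  ✓ P
Run σ = ⟨caa⟩ on Q: start {q0}
  step 1 (c): {q2}
  step 2 (a): {q3}
  step 3 (a): ∅ (Q stuck)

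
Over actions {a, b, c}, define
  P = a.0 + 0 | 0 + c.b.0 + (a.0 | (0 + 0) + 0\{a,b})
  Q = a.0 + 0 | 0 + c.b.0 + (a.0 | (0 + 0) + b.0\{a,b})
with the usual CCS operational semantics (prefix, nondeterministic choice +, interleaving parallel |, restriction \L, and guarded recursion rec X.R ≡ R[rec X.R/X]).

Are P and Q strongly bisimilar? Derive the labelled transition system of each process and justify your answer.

P's transition system — 4 states:
  s0 = a.0 + 0 | 0 + c.b.0 + (a.0 | (0 + 0) + 0\{a,b}) | -a-> s1, -a-> s2, -c-> s3
  s1 = 0 | (no moves)
  s2 = 0 | (0 + 0) | (no moves)
  s3 = b.0 | -b-> s1
Q's transition system — 5 states:
  t0 = a.0 + 0 | 0 + c.b.0 + (a.0 | (0 + 0) + b.0\{a,b}) | -a-> t1, -a-> t2, -b-> t3, -c-> t4
  t1 = 0 | (no moves)
  t2 = 0 | (0 + 0) | (no moves)
  t3 = 0\{a,b} | (no moves)
  t4 = b.0 | -b-> t1
Coarsest stable partition (strong bisimilarity classes):
  B0 = {s0}
  B1 = {s1, s2, t1, t2, t3}
  B2 = {s3, t4}
  B3 = {t0}
s0 ∈ B0, t0 ∈ B3 → different blocks

not bisimilar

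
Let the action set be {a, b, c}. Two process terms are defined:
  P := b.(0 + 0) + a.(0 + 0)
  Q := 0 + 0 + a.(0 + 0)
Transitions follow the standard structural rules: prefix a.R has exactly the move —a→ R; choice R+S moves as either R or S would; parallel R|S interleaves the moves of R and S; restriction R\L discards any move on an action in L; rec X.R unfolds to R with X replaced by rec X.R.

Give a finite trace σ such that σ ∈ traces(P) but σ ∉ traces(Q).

P's transition system — 2 states:
  p0 = b.(0 + 0) + a.(0 + 0) :: =a=> p1, =b=> p1
  p1 = 0 + 0 :: ∅
Q's transition system — 2 states:
  q0 = 0 + 0 + a.(0 + 0) :: =a=> q1
  q1 = 0 + 0 :: ∅
Executing b from P (initial set {p0}):
  step 1 (b): {p1}
  — P admits the full trace.
Executing b from Q (initial set {q0}):
  step 1 (b): no successor for Q

b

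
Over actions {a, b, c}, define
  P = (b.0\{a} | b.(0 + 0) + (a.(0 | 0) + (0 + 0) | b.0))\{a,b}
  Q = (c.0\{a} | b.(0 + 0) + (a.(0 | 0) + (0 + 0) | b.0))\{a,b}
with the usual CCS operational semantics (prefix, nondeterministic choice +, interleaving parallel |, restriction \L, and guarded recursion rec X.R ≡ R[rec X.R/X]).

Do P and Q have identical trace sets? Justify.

Reachable graph of P (1 states):
  u0 = (b.0\{a} | b.(0 + 0) + (a.(0 | 0) + (0 + 0) | b.0))\{a,b} → ∅
Reachable graph of Q (2 states):
  v0 = (c.0\{a} | b.(0 + 0) + (a.(0 | 0) + (0 + 0) | b.0))\{a,b} → —c→ v1
  v1 = (0\{a} | b.(0 + 0))\{a,b} → ∅
Run σ = ⟨c⟩ on Q: start {v0}
  step 1 (c): {v1}
  ✓ Q
Run σ = ⟨c⟩ on P: start {u0}
  step 1 (c): ∅ (P stuck)

traces(P) ≠ traces(Q) — witness ⟨c⟩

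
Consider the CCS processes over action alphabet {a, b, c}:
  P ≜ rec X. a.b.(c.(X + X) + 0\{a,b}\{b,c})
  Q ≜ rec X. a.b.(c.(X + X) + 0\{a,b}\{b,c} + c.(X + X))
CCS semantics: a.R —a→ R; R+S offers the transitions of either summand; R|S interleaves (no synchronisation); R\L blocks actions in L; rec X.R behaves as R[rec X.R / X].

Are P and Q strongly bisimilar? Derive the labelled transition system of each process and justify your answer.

P's transition system — 4 states:
  p0 = rec X. a.b.(c.(X + X) + 0\{a,b}\{b,c}) ⊢ —a→ p1
  p1 = b.(c.((rec X. a.b.(c.(X + X) + 0\{a,b}\{b,c})) + (rec X. a.b.(c.(X + X) + 0\{a,b}\{b,c}))) + 0\{a,b}\{b,c}) ⊢ —b→ p2
  p2 = c.((rec X. a.b.(c.(X + X) + 0\{a,b}\{b,c})) + (rec X. a.b.(c.(X + X) + 0\{a,b}\{b,c}))) + 0\{a,b}\{b,c} ⊢ —c→ p3
  p3 = (rec X. a.b.(c.(X + X) + 0\{a,b}\{b,c})) + (rec X. a.b.(c.(X + X) + 0\{a,b}\{b,c})) ⊢ —a→ p1
Q's transition system — 4 states:
  q0 = rec X. a.b.(c.(X + X) + 0\{a,b}\{b,c} + c.(X + X)) ⊢ —a→ q1
  q1 = b.(c.((rec X. a.b.(c.(X + X) + 0\{a,b}\{b,c} + c.(X + X))) + (rec X. a.b.(c.(X + X) + 0\{a,b}\{b,c} + c.(X + X)))) + 0\{a,b}\{b,c} + c.((rec X. a.b.(c.(X + X) + 0\{a,b}\{b,c} + c.(X + X))) + (rec X. a.b.(c.(X + X) + 0\{a,b}\{b,c} + c.(X + X))))) ⊢ —b→ q2
  q2 = c.((rec X. a.b.(c.(X + X) + 0\{a,b}\{b,c} + c.(X + X))) + (rec X. a.b.(c.(X + X) + 0\{a,b}\{b,c} + c.(X + X)))) + 0\{a,b}\{b,c} + c.((rec X. a.b.(c.(X + X) + 0\{a,b}\{b,c} + c.(X + X))) + (rec X. a.b.(c.(X + X) + 0\{a,b}\{b,c} + c.(X + X)))) ⊢ —c→ q3
  q3 = (rec X. a.b.(c.(X + X) + 0\{a,b}\{b,c} + c.(X + X))) + (rec X. a.b.(c.(X + X) + 0\{a,b}\{b,c} + c.(X + X))) ⊢ —a→ q1
Coarsest stable partition (strong bisimilarity classes):
  B0 = {p0, p3, q0, q3}
  B1 = {p1, q1}
  B2 = {p2, q2}
p0 ∈ B0, q0 ∈ B0 → same block

YES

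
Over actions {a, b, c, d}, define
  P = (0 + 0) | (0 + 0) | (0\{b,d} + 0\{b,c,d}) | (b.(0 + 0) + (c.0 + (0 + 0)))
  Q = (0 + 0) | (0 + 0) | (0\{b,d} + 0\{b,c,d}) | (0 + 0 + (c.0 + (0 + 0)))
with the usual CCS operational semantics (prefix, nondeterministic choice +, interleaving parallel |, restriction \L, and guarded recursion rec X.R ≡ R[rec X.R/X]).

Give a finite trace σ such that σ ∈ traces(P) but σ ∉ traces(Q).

LTS(P): 3 reachable states
  m0 = (0 + 0) | (0 + 0) | (0\{b,d} + 0\{b,c,d}) | (b.(0 + 0) + (c.0 + (0 + 0))) → -b-> m1, -c-> m2
  m1 = (0 + 0) | (0 + 0) | (0\{b,d} + 0\{b,c,d}) | (0 + 0) → ∅
  m2 = (0 + 0) | (0 + 0) | (0\{b,d} + 0\{b,c,d}) | 0 → ∅
LTS(Q): 2 reachable states
  n0 = (0 + 0) | (0 + 0) | (0\{b,d} + 0\{b,c,d}) | (0 + 0 + (c.0 + (0 + 0))) → -c-> n1
  n1 = (0 + 0) | (0 + 0) | (0\{b,d} + 0\{b,c,d}) | 0 → ∅
Trace ⟨b⟩ through P, begin at {m0}:
  step 1 (b): {m1}
  — P admits the full trace.
Trace ⟨b⟩ through Q, begin at {n0}:
  step 1 (b): ∅ (Q stuck)

b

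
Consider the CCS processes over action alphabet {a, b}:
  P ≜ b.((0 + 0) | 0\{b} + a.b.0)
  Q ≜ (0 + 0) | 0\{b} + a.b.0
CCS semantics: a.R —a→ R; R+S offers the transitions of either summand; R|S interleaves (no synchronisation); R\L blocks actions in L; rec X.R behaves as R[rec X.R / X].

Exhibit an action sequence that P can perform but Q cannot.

b

P's transition system — 4 states:
  p0 = b.((0 + 0) | 0\{b} + a.b.0) has moves ··b··> p1
  p1 = (0 + 0) | 0\{b} + a.b.0 has moves ··a··> p2
  p2 = b.0 has moves ··b··> p3
  p3 = 0 has moves ∅
Q's transition system — 3 states:
  q0 = (0 + 0) | 0\{b} + a.b.0 has moves ··a··> q1
  q1 = b.0 has moves ··b··> q2
  q2 = 0 has moves ∅
Executing b from P (initial set {p0}):
  step 1 (b): {p1}
  P completes σ.
Executing b from Q (initial set {q0}):
  step 1 (b): no successor for Q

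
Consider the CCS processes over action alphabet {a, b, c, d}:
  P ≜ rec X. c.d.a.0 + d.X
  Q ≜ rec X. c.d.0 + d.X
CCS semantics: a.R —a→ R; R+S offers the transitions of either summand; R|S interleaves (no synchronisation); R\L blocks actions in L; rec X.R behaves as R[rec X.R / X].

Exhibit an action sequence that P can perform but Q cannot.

cda

P's transition system — 4 states:
  p0 = rec X. c.d.a.0 + d.X has moves ··c··> p1, ··d··> p0
  p1 = d.a.0 has moves ··d··> p2
  p2 = a.0 has moves ··a··> p3
  p3 = 0 has moves deadlocked
Q's transition system — 3 states:
  q0 = rec X. c.d.0 + d.X has moves ··c··> q1, ··d··> q0
  q1 = d.0 has moves ··d··> q2
  q2 = 0 has moves deadlocked
Run σ = ⟨cda⟩ on P: start {p0}
  [1] c ⇒ {p1}
  [2] d ⇒ {p2}
  [3] a ⇒ {p3}
  ✓ P
Run σ = ⟨cda⟩ on Q: start {q0}
  [1] c ⇒ {q1}
  [2] d ⇒ {q2}
  [3] a ⇒ ∅  — Q cannot continue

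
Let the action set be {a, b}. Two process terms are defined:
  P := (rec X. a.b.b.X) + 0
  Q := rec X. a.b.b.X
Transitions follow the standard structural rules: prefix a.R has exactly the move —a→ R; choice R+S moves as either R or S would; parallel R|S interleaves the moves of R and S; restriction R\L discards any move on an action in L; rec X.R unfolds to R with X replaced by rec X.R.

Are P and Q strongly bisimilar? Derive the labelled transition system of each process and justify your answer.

bisimilar

Reachable graph of P (4 states):
  s0 = (rec X. a.b.b.X) + 0 | =a=> s1
  s1 = b.b.(rec X. a.b.b.X) | =b=> s2
  s2 = b.(rec X. a.b.b.X) | =b=> s3
  s3 = rec X. a.b.b.X | =a=> s1
Reachable graph of Q (3 states):
  t0 = rec X. a.b.b.X | =a=> t1
  t1 = b.b.(rec X. a.b.b.X) | =b=> t2
  t2 = b.(rec X. a.b.b.X) | =b=> t0
Partition-refinement fixed point:
  B0 = {s0, s3, t0}
  B1 = {s1, t1}
  B2 = {s2, t2}
s0 ∈ B0, t0 ∈ B0 → same block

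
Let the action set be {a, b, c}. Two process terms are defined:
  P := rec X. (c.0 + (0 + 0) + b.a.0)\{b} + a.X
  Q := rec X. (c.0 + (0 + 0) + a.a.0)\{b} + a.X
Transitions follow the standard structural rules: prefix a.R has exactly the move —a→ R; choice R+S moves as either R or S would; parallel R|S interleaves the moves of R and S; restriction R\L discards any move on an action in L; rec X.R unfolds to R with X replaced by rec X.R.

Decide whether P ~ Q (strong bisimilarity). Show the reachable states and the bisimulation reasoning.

Reachable graph of P (2 states):
  m0 = rec X. (c.0 + (0 + 0) + b.a.0)\{b} + a.X | -a-> m0, -c-> m1
  m1 = 0\{b} | deadlocked
Reachable graph of Q (3 states):
  n0 = rec X. (c.0 + (0 + 0) + a.a.0)\{b} + a.X | -a-> n0, -a-> n1, -c-> n2
  n1 = (a.0)\{b} | -a-> n2
  n2 = 0\{b} | deadlocked
Bisimilarity quotient blocks:
  B0 = {m0}
  B1 = {m1, n2}
  B2 = {n0}
  B3 = {n1}
m0 ∈ B0, n0 ∈ B2 → different blocks

NO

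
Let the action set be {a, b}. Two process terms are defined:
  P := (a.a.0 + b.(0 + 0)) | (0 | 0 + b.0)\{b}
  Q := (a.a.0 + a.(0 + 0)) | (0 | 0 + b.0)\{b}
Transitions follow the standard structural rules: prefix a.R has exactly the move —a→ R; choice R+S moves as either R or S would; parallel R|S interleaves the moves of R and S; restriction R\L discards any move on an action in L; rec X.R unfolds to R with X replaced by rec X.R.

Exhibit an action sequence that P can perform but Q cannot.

LTS(P): 4 reachable states
  m0 = (a.a.0 + b.(0 + 0)) | (0 | 0 + b.0)\{b} :: —a→ m1, —b→ m2
  m1 = a.0 | (0 | 0 + b.0)\{b} :: —a→ m3
  m2 = (0 + 0) | (0 | 0 + b.0)\{b} :: ∅
  m3 = 0 | (0 | 0 + b.0)\{b} :: ∅
LTS(Q): 4 reachable states
  n0 = (a.a.0 + a.(0 + 0)) | (0 | 0 + b.0)\{b} :: —a→ n1, —a→ n2
  n1 = (0 + 0) | (0 | 0 + b.0)\{b} :: ∅
  n2 = a.0 | (0 | 0 + b.0)\{b} :: —a→ n3
  n3 = 0 | (0 | 0 + b.0)\{b} :: ∅
Executing b from P (initial set {m0}):
  step 1 (b): {m2}
  — P admits the full trace.
Executing b from Q (initial set {n0}):
  step 1 (b): ∅  — Q cannot continue

b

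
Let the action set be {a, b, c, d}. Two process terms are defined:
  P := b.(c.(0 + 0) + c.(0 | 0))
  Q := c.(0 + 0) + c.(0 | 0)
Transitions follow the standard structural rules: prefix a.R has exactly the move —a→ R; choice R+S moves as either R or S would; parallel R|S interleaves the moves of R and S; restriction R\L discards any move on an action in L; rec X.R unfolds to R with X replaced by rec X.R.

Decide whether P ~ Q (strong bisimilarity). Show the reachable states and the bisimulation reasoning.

Reachable graph of P (4 states):
  p0 = b.(c.(0 + 0) + c.(0 | 0)) ⊢ ··b··> p1
  p1 = c.(0 + 0) + c.(0 | 0) ⊢ ··c··> p2, ··c··> p3
  p2 = 0 + 0 ⊢ ∅
  p3 = 0 | 0 ⊢ ∅
Reachable graph of Q (3 states):
  q0 = c.(0 + 0) + c.(0 | 0) ⊢ ··c··> q1, ··c··> q2
  q1 = 0 + 0 ⊢ ∅
  q2 = 0 | 0 ⊢ ∅
Bisimilarity quotient blocks:
  B0 = {p0}
  B1 = {p1, q0}
  B2 = {p2, p3, q1, q2}
p0 ∈ B0, q0 ∈ B1 → different blocks

NO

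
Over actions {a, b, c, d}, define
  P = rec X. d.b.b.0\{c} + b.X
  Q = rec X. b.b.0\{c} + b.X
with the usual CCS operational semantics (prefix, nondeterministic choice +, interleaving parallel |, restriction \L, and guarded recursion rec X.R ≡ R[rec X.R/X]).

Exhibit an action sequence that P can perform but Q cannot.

Reachable graph of P (4 states):
  p0 = rec X. d.b.b.0\{c} + b.X ⊢ -b-> p0, -d-> p1
  p1 = b.b.0\{c} ⊢ -b-> p2
  p2 = b.0\{c} ⊢ -b-> p3
  p3 = 0\{c} ⊢ ∅
Reachable graph of Q (3 states):
  q0 = rec X. b.b.0\{c} + b.X ⊢ -b-> q0, -b-> q1
  q1 = b.0\{c} ⊢ -b-> q2
  q2 = 0\{c} ⊢ ∅
Run σ = ⟨d⟩ on P: start {p0}
  after d @ step 1: {p1}
  ✓ P
Run σ = ⟨d⟩ on Q: start {q0}
  after d @ step 1: ∅  — Q cannot continue

d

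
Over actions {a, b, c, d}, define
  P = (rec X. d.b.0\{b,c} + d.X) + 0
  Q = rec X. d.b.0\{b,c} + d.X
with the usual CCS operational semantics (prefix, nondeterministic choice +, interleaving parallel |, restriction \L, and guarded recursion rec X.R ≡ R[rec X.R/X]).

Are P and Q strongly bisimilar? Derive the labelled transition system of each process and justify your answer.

bisimilar

LTS(P): 4 reachable states
  m0 = (rec X. d.b.0\{b,c} + d.X) + 0 → =d=> m1, =d=> m2
  m1 = b.0\{b,c} → =b=> m3
  m2 = rec X. d.b.0\{b,c} + d.X → =d=> m1, =d=> m2
  m3 = 0\{b,c} → deadlocked
LTS(Q): 3 reachable states
  n0 = rec X. d.b.0\{b,c} + d.X → =d=> n0, =d=> n1
  n1 = b.0\{b,c} → =b=> n2
  n2 = 0\{b,c} → deadlocked
Coarsest stable partition (strong bisimilarity classes):
  B0 = {m0, m2, n0}
  B1 = {m1, n1}
  B2 = {m3, n2}
m0 ∈ B0, n0 ∈ B0 → same block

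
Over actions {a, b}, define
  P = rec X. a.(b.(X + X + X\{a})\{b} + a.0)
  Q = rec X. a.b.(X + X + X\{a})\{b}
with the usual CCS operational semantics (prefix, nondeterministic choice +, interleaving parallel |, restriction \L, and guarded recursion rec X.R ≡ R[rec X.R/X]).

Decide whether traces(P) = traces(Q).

LTS(P): 6 reachable states
  s0 = rec X. a.(b.(X + X + X\{a})\{b} + a.0) | -a-> s1
  s1 = b.((rec X. a.(b.(X + X + X\{a})\{b} + a.0)) + (rec X. a.(b.(X + X + X\{a})\{b} + a.0)) + (rec X. a.(b.(X + X + X\{a})\{b} + a.0))\{a})\{b} + a.0 | -a-> s2, -b-> s3
  s2 = 0 | ∅
  s3 = ((rec X. a.(b.(X + X + X\{a})\{b} + a.0)) + (rec X. a.(b.(X + X + X\{a})\{b} + a.0)) + (rec X. a.(b.(X + X + X\{a})\{b} + a.0))\{a})\{b} | -a-> s4
  s4 = (b.((rec X. a.(b.(X + X + X\{a})\{b} + a.0)) + (rec X. a.(b.(X + X + X\{a})\{b} + a.0)) + (rec X. a.(b.(X + X + X\{a})\{b} + a.0))\{a})\{b} + a.0)\{b} | -a-> s5
  s5 = 0\{b} | ∅
LTS(Q): 4 reachable states
  t0 = rec X. a.b.(X + X + X\{a})\{b} | -a-> t1
  t1 = b.((rec X. a.b.(X + X + X\{a})\{b}) + (rec X. a.b.(X + X + X\{a})\{b}) + (rec X. a.b.(X + X + X\{a})\{b})\{a})\{b} | -b-> t2
  t2 = ((rec X. a.b.(X + X + X\{a})\{b}) + (rec X. a.b.(X + X + X\{a})\{b}) + (rec X. a.b.(X + X + X\{a})\{b})\{a})\{b} | -a-> t3
  t3 = (b.((rec X. a.b.(X + X + X\{a})\{b}) + (rec X. a.b.(X + X + X\{a})\{b}) + (rec X. a.b.(X + X + X\{a})\{b})\{a})\{b})\{b} | ∅
Executing aa from P (initial set {s0}):
  after a @ step 1: {s1}
  after a @ step 2: {s2}
  P completes σ.
Executing aa from Q (initial set {t0}):
  after a @ step 1: {t1}
  after a @ step 2: ∅  — Q cannot continue

trace-distinct — witness ⟨aa⟩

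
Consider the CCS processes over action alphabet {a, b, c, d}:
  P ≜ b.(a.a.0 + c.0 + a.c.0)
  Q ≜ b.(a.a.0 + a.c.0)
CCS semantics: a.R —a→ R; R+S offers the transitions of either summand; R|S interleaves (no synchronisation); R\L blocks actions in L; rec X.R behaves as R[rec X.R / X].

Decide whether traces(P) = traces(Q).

P's transition system — 5 states:
  s0 = b.(a.a.0 + c.0 + a.c.0) → ··b··> s1
  s1 = a.a.0 + c.0 + a.c.0 → ··a··> s2, ··a··> s3, ··c··> s4
  s2 = a.0 → ··a··> s4
  s3 = c.0 → ··c··> s4
  s4 = 0 → ·
Q's transition system — 5 states:
  t0 = b.(a.a.0 + a.c.0) → ··b··> t1
  t1 = a.a.0 + a.c.0 → ··a··> t2, ··a··> t3
  t2 = a.0 → ··a··> t4
  t3 = c.0 → ··c··> t4
  t4 = 0 → ·
Trace ⟨bc⟩ through P, begin at {s0}:
  [1] b ⇒ {s1}
  [2] c ⇒ {s4}
  ✓ P
Trace ⟨bc⟩ through Q, begin at {t0}:
  [1] b ⇒ {t1}
  [2] c ⇒ ∅  — Q cannot continue

traces(P) ≠ traces(Q) — witness ⟨bc⟩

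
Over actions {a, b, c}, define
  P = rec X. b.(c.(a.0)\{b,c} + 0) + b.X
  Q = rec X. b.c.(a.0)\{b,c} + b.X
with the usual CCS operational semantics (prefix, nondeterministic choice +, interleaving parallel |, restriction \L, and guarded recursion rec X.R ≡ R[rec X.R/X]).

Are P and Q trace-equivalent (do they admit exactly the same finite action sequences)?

LTS(P): 4 reachable states
  s0 = rec X. b.(c.(a.0)\{b,c} + 0) + b.X :: =b=> s0, =b=> s1
  s1 = c.(a.0)\{b,c} + 0 :: =c=> s2
  s2 = (a.0)\{b,c} :: =a=> s3
  s3 = 0\{b,c} :: (no moves)
LTS(Q): 4 reachable states
  t0 = rec X. b.c.(a.0)\{b,c} + b.X :: =b=> t0, =b=> t1
  t1 = c.(a.0)\{b,c} :: =c=> t2
  t2 = (a.0)\{b,c} :: =a=> t3
  t3 = 0\{b,c} :: (no moves)
Partition-refinement fixed point:
  B0 = {s0, t0}
  B1 = {s1, t1}
  B2 = {s2, t2}
  B3 = {s3, t3}
s0 ∈ B0, t0 ∈ B0 → same block
Bisimilar ⇒ trace-equivalent.

YES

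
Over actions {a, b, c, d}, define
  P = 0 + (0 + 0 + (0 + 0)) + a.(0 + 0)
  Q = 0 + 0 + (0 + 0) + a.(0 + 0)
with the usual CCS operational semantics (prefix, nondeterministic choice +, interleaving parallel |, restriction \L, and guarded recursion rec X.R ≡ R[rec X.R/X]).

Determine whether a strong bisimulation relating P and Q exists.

Reachable graph of P (2 states):
  u0 = 0 + (0 + 0 + (0 + 0)) + a.(0 + 0) has moves —a→ u1
  u1 = 0 + 0 has moves deadlocked
Reachable graph of Q (2 states):
  v0 = 0 + 0 + (0 + 0) + a.(0 + 0) has moves —a→ v1
  v1 = 0 + 0 has moves deadlocked
Partition-refinement fixed point:
  B0 = {u0, v0}
  B1 = {u1, v1}
u0 ∈ B0, v0 ∈ B0 → same block

bisimilar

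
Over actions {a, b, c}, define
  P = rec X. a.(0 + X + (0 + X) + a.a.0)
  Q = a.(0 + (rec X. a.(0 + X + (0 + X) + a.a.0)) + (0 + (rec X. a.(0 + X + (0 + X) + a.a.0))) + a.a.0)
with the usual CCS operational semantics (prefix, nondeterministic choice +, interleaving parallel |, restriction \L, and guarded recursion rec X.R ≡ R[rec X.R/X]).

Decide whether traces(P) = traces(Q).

trace-equivalent

Reachable graph of P (4 states):
  p0 = rec X. a.(0 + X + (0 + X) + a.a.0) :: ··a··> p1
  p1 = 0 + (rec X. a.(0 + X + (0 + X) + a.a.0)) + (0 + (rec X. a.(0 + X + (0 + X) + a.a.0))) + a.a.0 :: ··a··> p1, ··a··> p2
  p2 = a.0 :: ··a··> p3
  p3 = 0 :: (no moves)
Reachable graph of Q (4 states):
  q0 = a.(0 + (rec X. a.(0 + X + (0 + X) + a.a.0)) + (0 + (rec X. a.(0 + X + (0 + X) + a.a.0))) + a.a.0) :: ··a··> q1
  q1 = 0 + (rec X. a.(0 + X + (0 + X) + a.a.0)) + (0 + (rec X. a.(0 + X + (0 + X) + a.a.0))) + a.a.0 :: ··a··> q1, ··a··> q2
  q2 = a.0 :: ··a··> q3
  q3 = 0 :: (no moves)
Partition-refinement fixed point:
  B0 = {p0, q0}
  B1 = {p1, q1}
  B2 = {p2, q2}
  B3 = {p3, q3}
p0 ∈ B0, q0 ∈ B0 → same block
Bisimilar ⇒ trace-equivalent.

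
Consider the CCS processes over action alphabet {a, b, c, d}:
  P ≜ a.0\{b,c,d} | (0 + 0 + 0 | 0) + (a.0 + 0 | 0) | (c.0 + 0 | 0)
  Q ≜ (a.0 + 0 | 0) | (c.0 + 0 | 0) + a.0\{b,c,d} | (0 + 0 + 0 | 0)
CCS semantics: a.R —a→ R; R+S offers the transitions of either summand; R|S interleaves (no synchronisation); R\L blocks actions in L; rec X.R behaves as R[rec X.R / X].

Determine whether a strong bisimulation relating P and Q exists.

Reachable graph of P (5 states):
  u0 = a.0\{b,c,d} | (0 + 0 + 0 | 0) + (a.0 + 0 | 0) | (c.0 + 0 | 0) ⊢ ··a··> u1, ··a··> u2, ··c··> u3
  u1 = 0 | (c.0 + 0 | 0) ⊢ ··c··> u4
  u2 = 0\{b,c,d} | (0 + 0 + 0 | 0) ⊢ (no moves)
  u3 = (a.0 + 0 | 0) | 0 ⊢ ··a··> u4
  u4 = 0 | 0 ⊢ (no moves)
Reachable graph of Q (5 states):
  v0 = (a.0 + 0 | 0) | (c.0 + 0 | 0) + a.0\{b,c,d} | (0 + 0 + 0 | 0) ⊢ ··a··> v1, ··a··> v2, ··c··> v3
  v1 = 0 | (c.0 + 0 | 0) ⊢ ··c··> v4
  v2 = 0\{b,c,d} | (0 + 0 + 0 | 0) ⊢ (no moves)
  v3 = (a.0 + 0 | 0) | 0 ⊢ ··a··> v4
  v4 = 0 | 0 ⊢ (no moves)
Partition-refinement fixed point:
  B0 = {u0, v0}
  B1 = {u3, v3}
  B2 = {u2, u4, v2, v4}
  B3 = {u1, v1}
u0 ∈ B0, v0 ∈ B0 → same block

YES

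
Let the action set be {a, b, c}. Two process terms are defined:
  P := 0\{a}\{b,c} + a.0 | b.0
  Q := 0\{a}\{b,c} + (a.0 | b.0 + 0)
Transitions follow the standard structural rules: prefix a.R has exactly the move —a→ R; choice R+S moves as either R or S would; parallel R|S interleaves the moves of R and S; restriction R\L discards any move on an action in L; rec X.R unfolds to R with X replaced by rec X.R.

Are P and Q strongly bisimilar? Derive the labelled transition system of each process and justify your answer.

YES

LTS(P): 4 reachable states
  u0 = 0\{a}\{b,c} + a.0 | b.0 ⊢ -a-> u1, -b-> u2
  u1 = 0 | b.0 ⊢ -b-> u3
  u2 = a.0 | 0 ⊢ -a-> u3
  u3 = 0 | 0 ⊢ (no moves)
LTS(Q): 4 reachable states
  v0 = 0\{a}\{b,c} + (a.0 | b.0 + 0) ⊢ -a-> v1, -b-> v2
  v1 = 0 | b.0 ⊢ -b-> v3
  v2 = a.0 | 0 ⊢ -a-> v3
  v3 = 0 | 0 ⊢ (no moves)
Bisimilarity quotient blocks:
  B0 = {u0, v0}
  B1 = {u1, v1}
  B2 = {u3, v3}
  B3 = {u2, v2}
u0 ∈ B0, v0 ∈ B0 → same block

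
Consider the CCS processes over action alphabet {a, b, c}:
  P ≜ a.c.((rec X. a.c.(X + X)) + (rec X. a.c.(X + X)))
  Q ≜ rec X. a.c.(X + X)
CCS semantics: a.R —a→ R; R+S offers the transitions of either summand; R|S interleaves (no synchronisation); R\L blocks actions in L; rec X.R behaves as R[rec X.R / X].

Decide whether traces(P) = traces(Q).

P's transition system — 3 states:
  u0 = a.c.((rec X. a.c.(X + X)) + (rec X. a.c.(X + X))) ⊢ —a→ u1
  u1 = c.((rec X. a.c.(X + X)) + (rec X. a.c.(X + X))) ⊢ —c→ u2
  u2 = (rec X. a.c.(X + X)) + (rec X. a.c.(X + X)) ⊢ —a→ u1
Q's transition system — 3 states:
  v0 = rec X. a.c.(X + X) ⊢ —a→ v1
  v1 = c.((rec X. a.c.(X + X)) + (rec X. a.c.(X + X))) ⊢ —c→ v2
  v2 = (rec X. a.c.(X + X)) + (rec X. a.c.(X + X)) ⊢ —a→ v1
Bisimilarity quotient blocks:
  B0 = {u0, u2, v0, v2}
  B1 = {u1, v1}
u0 ∈ B0, v0 ∈ B0 → same block
Bisimilar ⇒ trace-equivalent.

YES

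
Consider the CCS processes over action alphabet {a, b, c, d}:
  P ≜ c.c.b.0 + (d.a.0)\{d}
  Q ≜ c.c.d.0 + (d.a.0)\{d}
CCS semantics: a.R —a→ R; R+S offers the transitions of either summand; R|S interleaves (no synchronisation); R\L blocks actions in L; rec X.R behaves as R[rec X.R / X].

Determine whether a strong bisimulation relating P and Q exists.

NO

P's transition system — 4 states:
  p0 = c.c.b.0 + (d.a.0)\{d} :: =c=> p1
  p1 = c.b.0 :: =c=> p2
  p2 = b.0 :: =b=> p3
  p3 = 0 :: ∅
Q's transition system — 4 states:
  q0 = c.c.d.0 + (d.a.0)\{d} :: =c=> q1
  q1 = c.d.0 :: =c=> q2
  q2 = d.0 :: =d=> q3
  q3 = 0 :: ∅
Partition-refinement fixed point:
  B0 = {p0}
  B1 = {p1}
  B2 = {p2}
  B3 = {p3, q3}
  B4 = {q0}
  B5 = {q1}
  B6 = {q2}
p0 ∈ B0, q0 ∈ B4 → different blocks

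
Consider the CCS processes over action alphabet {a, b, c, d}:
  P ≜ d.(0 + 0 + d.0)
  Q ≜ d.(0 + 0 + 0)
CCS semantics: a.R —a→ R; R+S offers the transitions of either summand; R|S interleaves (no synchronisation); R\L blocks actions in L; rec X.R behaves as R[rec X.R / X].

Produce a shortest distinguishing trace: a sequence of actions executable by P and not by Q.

dd

P's transition system — 3 states:
  s0 = d.(0 + 0 + d.0) has moves ··d··> s1
  s1 = 0 + 0 + d.0 has moves ··d··> s2
  s2 = 0 has moves ·
Q's transition system — 2 states:
  t0 = d.(0 + 0 + 0) has moves ··d··> t1
  t1 = 0 + 0 + 0 has moves ·
Trace ⟨dd⟩ through P, begin at {s0}:
  after d @ step 1: {s1}
  after d @ step 2: {s2}
  — P admits the full trace.
Trace ⟨dd⟩ through Q, begin at {t0}:
  after d @ step 1: {t1}
  after d @ step 2: ∅  — Q cannot continue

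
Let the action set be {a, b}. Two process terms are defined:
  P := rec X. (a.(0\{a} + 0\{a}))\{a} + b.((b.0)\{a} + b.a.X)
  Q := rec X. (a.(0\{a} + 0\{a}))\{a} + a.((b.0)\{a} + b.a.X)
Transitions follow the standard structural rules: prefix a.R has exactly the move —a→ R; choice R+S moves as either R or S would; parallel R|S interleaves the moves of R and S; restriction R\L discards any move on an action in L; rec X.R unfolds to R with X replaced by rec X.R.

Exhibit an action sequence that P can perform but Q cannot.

LTS(P): 4 reachable states
  u0 = rec X. (a.(0\{a} + 0\{a}))\{a} + b.((b.0)\{a} + b.a.X) ⊢ -b-> u1
  u1 = (b.0)\{a} + b.a.(rec X. (a.(0\{a} + 0\{a}))\{a} + b.((b.0)\{a} + b.a.X)) ⊢ -b-> u2, -b-> u3
  u2 = 0\{a} ⊢ stopped
  u3 = a.(rec X. (a.(0\{a} + 0\{a}))\{a} + b.((b.0)\{a} + b.a.X)) ⊢ -a-> u0
LTS(Q): 4 reachable states
  v0 = rec X. (a.(0\{a} + 0\{a}))\{a} + a.((b.0)\{a} + b.a.X) ⊢ -a-> v1
  v1 = (b.0)\{a} + b.a.(rec X. (a.(0\{a} + 0\{a}))\{a} + a.((b.0)\{a} + b.a.X)) ⊢ -b-> v2, -b-> v3
  v2 = 0\{a} ⊢ stopped
  v3 = a.(rec X. (a.(0\{a} + 0\{a}))\{a} + a.((b.0)\{a} + b.a.X)) ⊢ -a-> v0
Executing b from P (initial set {u0}):
  step 1 (b): {u1}
  — P admits the full trace.
Executing b from Q (initial set {v0}):
  step 1 (b): no successor for Q

b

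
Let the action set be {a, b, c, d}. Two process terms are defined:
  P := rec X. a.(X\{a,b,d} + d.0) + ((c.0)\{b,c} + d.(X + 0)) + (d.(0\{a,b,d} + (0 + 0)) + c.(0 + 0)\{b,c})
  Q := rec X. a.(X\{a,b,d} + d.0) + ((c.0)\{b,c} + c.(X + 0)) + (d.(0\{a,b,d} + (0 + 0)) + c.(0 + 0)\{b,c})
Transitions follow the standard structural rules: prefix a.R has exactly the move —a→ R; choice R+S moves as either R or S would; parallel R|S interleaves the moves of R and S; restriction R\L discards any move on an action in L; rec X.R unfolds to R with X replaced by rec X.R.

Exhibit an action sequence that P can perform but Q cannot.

da

P's transition system — 7 states:
  p0 = rec X. a.(X\{a,b,d} + d.0) + ((c.0)\{b,c} + d.(X + 0)) + (d.(0\{a,b,d} + (0 + 0)) + c.(0 + 0)\{b,c}) :: -a-> p1, -c-> p2, -d-> p3, -d-> p4
  p1 = (rec X. a.(X\{a,b,d} + d.0) + ((c.0)\{b,c} + d.(X + 0)) + (d.(0\{a,b,d} + (0 + 0)) + c.(0 + 0)\{b,c}))\{a,b,d} + d.0 :: -c-> p5, -d-> p6
  p2 = (0 + 0)\{b,c} :: ∅
  p3 = (rec X. a.(X\{a,b,d} + d.0) + ((c.0)\{b,c} + d.(X + 0)) + (d.(0\{a,b,d} + (0 + 0)) + c.(0 + 0)\{b,c})) + 0 :: -a-> p1, -c-> p2, -d-> p3, -d-> p4
  p4 = 0\{a,b,d} + (0 + 0) :: ∅
  p5 = (0 + 0)\{b,c}\{a,b,d} :: ∅
  p6 = 0 :: ∅
Q's transition system — 8 states:
  q0 = rec X. a.(X\{a,b,d} + d.0) + ((c.0)\{b,c} + c.(X + 0)) + (d.(0\{a,b,d} + (0 + 0)) + c.(0 + 0)\{b,c}) :: -a-> q1, -c-> q2, -c-> q3, -d-> q4
  q1 = (rec X. a.(X\{a,b,d} + d.0) + ((c.0)\{b,c} + c.(X + 0)) + (d.(0\{a,b,d} + (0 + 0)) + c.(0 + 0)\{b,c}))\{a,b,d} + d.0 :: -c-> q5, -c-> q6, -d-> q7
  q2 = (0 + 0)\{b,c} :: ∅
  q3 = (rec X. a.(X\{a,b,d} + d.0) + ((c.0)\{b,c} + c.(X + 0)) + (d.(0\{a,b,d} + (0 + 0)) + c.(0 + 0)\{b,c})) + 0 :: -a-> q1, -c-> q2, -c-> q3, -d-> q4
  q4 = 0\{a,b,d} + (0 + 0) :: ∅
  q5 = ((rec X. a.(X\{a,b,d} + d.0) + ((c.0)\{b,c} + c.(X + 0)) + (d.(0\{a,b,d} + (0 + 0)) + c.(0 + 0)\{b,c})) + 0)\{a,b,d} :: -c-> q5, -c-> q6
  q6 = (0 + 0)\{b,c}\{a,b,d} :: ∅
  q7 = 0 :: ∅
Run σ = ⟨da⟩ on P: start {p0}
  [1] d ⇒ {p3, p4}
  [2] a ⇒ {p1}
  ✓ P
Run σ = ⟨da⟩ on Q: start {q0}
  [1] d ⇒ {q4}
  [2] a ⇒ ∅ (Q stuck)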